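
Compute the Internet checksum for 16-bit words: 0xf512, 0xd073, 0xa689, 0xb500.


Sum all words (with carry folding):
+ 0xf512 = 0xf512
+ 0xd073 = 0xc586
+ 0xa689 = 0x6c10
+ 0xb500 = 0x2111
One's complement: ~0x2111
Checksum = 0xdeee


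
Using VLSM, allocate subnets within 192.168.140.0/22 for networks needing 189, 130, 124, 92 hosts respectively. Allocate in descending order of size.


189 hosts -> /24 (254 usable): 192.168.140.0/24
130 hosts -> /24 (254 usable): 192.168.141.0/24
124 hosts -> /25 (126 usable): 192.168.142.0/25
92 hosts -> /25 (126 usable): 192.168.142.128/25
Allocation: 192.168.140.0/24 (189 hosts, 254 usable); 192.168.141.0/24 (130 hosts, 254 usable); 192.168.142.0/25 (124 hosts, 126 usable); 192.168.142.128/25 (92 hosts, 126 usable)


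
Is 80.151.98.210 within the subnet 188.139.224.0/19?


Subnet network: 188.139.224.0
Test IP AND mask: 80.151.96.0
No, 80.151.98.210 is not in 188.139.224.0/19


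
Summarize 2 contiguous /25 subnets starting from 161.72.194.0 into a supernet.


Original prefix: /25
Number of subnets: 2 = 2^1
New prefix = 25 - 1 = 24
Supernet: 161.72.194.0/24


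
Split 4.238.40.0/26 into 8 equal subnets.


New prefix = 26 + 3 = 29
Each subnet has 8 addresses
  4.238.40.0/29
  4.238.40.8/29
  4.238.40.16/29
  4.238.40.24/29
  4.238.40.32/29
  4.238.40.40/29
  4.238.40.48/29
  4.238.40.56/29
Subnets: 4.238.40.0/29, 4.238.40.8/29, 4.238.40.16/29, 4.238.40.24/29, 4.238.40.32/29, 4.238.40.40/29, 4.238.40.48/29, 4.238.40.56/29


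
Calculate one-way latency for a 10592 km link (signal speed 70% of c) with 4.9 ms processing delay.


Speed = 0.7 * 3e5 km/s = 210000 km/s
Propagation delay = 10592 / 210000 = 0.0504 s = 50.4381 ms
Processing delay = 4.9 ms
Total one-way latency = 55.3381 ms


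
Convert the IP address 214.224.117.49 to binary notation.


214 = 11010110
224 = 11100000
117 = 01110101
49 = 00110001
Binary: 11010110.11100000.01110101.00110001


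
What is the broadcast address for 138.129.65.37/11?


Network: 138.128.0.0/11
Host bits = 21
Set all host bits to 1:
Broadcast: 138.159.255.255


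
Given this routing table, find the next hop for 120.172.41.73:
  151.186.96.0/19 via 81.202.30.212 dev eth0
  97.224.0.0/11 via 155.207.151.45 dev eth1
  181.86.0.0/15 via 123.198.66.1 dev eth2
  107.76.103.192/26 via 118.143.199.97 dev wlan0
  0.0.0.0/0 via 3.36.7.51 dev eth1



Longest prefix match for 120.172.41.73:
  /19 151.186.96.0: no
  /11 97.224.0.0: no
  /15 181.86.0.0: no
  /26 107.76.103.192: no
  /0 0.0.0.0: MATCH
Selected: next-hop 3.36.7.51 via eth1 (matched /0)


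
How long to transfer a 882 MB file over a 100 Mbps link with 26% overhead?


Effective throughput = 100 * (1 - 26/100) = 74 Mbps
File size in Mb = 882 * 8 = 7056 Mb
Time = 7056 / 74
Time = 95.3514 seconds


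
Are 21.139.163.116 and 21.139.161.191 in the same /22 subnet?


Mask: 255.255.252.0
21.139.163.116 AND mask = 21.139.160.0
21.139.161.191 AND mask = 21.139.160.0
Yes, same subnet (21.139.160.0)


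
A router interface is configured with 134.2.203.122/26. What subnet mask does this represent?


/26 means 26 network bits, 6 host bits
Binary: 11111111111111111111111111000000
Mask: 255.255.255.192


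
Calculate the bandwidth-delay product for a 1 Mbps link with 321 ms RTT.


BDP = bandwidth * RTT
= 1 Mbps * 321 ms
= 1 * 1e6 * 321 / 1000 bits
= 321000 bits
= 40125 bytes
= 39.1846 KB
BDP = 321000 bits (40125 bytes)


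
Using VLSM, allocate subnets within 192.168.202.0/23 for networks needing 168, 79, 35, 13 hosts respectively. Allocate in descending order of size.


168 hosts -> /24 (254 usable): 192.168.202.0/24
79 hosts -> /25 (126 usable): 192.168.203.0/25
35 hosts -> /26 (62 usable): 192.168.203.128/26
13 hosts -> /28 (14 usable): 192.168.203.192/28
Allocation: 192.168.202.0/24 (168 hosts, 254 usable); 192.168.203.0/25 (79 hosts, 126 usable); 192.168.203.128/26 (35 hosts, 62 usable); 192.168.203.192/28 (13 hosts, 14 usable)


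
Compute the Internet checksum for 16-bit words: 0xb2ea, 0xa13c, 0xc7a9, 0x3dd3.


Sum all words (with carry folding):
+ 0xb2ea = 0xb2ea
+ 0xa13c = 0x5427
+ 0xc7a9 = 0x1bd1
+ 0x3dd3 = 0x59a4
One's complement: ~0x59a4
Checksum = 0xa65b


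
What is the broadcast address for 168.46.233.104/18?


Network: 168.46.192.0/18
Host bits = 14
Set all host bits to 1:
Broadcast: 168.46.255.255


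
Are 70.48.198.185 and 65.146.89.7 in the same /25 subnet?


Mask: 255.255.255.128
70.48.198.185 AND mask = 70.48.198.128
65.146.89.7 AND mask = 65.146.89.0
No, different subnets (70.48.198.128 vs 65.146.89.0)


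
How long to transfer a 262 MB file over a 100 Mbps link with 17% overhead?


Effective throughput = 100 * (1 - 17/100) = 83 Mbps
File size in Mb = 262 * 8 = 2096 Mb
Time = 2096 / 83
Time = 25.253 seconds


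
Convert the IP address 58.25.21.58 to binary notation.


58 = 00111010
25 = 00011001
21 = 00010101
58 = 00111010
Binary: 00111010.00011001.00010101.00111010


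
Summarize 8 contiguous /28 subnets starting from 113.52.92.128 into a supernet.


Original prefix: /28
Number of subnets: 8 = 2^3
New prefix = 28 - 3 = 25
Supernet: 113.52.92.128/25


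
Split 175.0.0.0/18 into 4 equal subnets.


New prefix = 18 + 2 = 20
Each subnet has 4096 addresses
  175.0.0.0/20
  175.0.16.0/20
  175.0.32.0/20
  175.0.48.0/20
Subnets: 175.0.0.0/20, 175.0.16.0/20, 175.0.32.0/20, 175.0.48.0/20


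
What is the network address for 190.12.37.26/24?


IP:   10111110.00001100.00100101.00011010
Mask: 11111111.11111111.11111111.00000000
AND operation:
Net:  10111110.00001100.00100101.00000000
Network: 190.12.37.0/24


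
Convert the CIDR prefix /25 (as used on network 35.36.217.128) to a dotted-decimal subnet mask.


/25 means 25 network bits, 7 host bits
Binary: 11111111111111111111111110000000
Mask: 255.255.255.128


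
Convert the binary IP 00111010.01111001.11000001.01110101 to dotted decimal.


00111010 = 58
01111001 = 121
11000001 = 193
01110101 = 117
IP: 58.121.193.117


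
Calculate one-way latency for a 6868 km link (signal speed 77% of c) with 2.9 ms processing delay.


Speed = 0.77 * 3e5 km/s = 231000 km/s
Propagation delay = 6868 / 231000 = 0.0297 s = 29.7316 ms
Processing delay = 2.9 ms
Total one-way latency = 32.6316 ms


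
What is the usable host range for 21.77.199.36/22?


Network: 21.77.196.0
Broadcast: 21.77.199.255
First usable = network + 1
Last usable = broadcast - 1
Range: 21.77.196.1 to 21.77.199.254


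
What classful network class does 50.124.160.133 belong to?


First octet: 50
Binary: 00110010
0xxxxxxx -> Class A (1-126)
Class A, default mask 255.0.0.0 (/8)


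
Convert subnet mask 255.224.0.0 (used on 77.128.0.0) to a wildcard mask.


Subnet mask: 255.224.0.0
Wildcard = 255.255.255.255 - subnet mask
255 - 255 = 0
255 - 224 = 31
255 - 0 = 255
255 - 0 = 255
Wildcard: 0.31.255.255


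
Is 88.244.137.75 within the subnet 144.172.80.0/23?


Subnet network: 144.172.80.0
Test IP AND mask: 88.244.136.0
No, 88.244.137.75 is not in 144.172.80.0/23


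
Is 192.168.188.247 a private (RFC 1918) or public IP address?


RFC 1918 private ranges:
  10.0.0.0/8 (10.0.0.0 - 10.255.255.255)
  172.16.0.0/12 (172.16.0.0 - 172.31.255.255)
  192.168.0.0/16 (192.168.0.0 - 192.168.255.255)
Private (in 192.168.0.0/16)


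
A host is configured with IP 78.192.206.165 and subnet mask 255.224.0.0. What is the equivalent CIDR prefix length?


Binary: 11111111.11100000.00000000.00000000
Count leading 1s
Prefix: /11


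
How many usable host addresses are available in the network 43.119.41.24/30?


Host bits = 32 - 30 = 2
Total addresses = 2^2 = 4
Usable = total - 2 (network and broadcast)
Usable hosts: 2


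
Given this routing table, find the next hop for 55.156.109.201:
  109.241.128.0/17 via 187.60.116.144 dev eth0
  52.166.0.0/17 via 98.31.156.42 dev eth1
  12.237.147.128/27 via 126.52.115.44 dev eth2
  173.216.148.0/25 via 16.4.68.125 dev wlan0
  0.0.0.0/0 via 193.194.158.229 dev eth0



Longest prefix match for 55.156.109.201:
  /17 109.241.128.0: no
  /17 52.166.0.0: no
  /27 12.237.147.128: no
  /25 173.216.148.0: no
  /0 0.0.0.0: MATCH
Selected: next-hop 193.194.158.229 via eth0 (matched /0)


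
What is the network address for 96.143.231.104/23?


IP:   01100000.10001111.11100111.01101000
Mask: 11111111.11111111.11111110.00000000
AND operation:
Net:  01100000.10001111.11100110.00000000
Network: 96.143.230.0/23


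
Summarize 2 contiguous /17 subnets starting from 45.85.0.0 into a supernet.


Original prefix: /17
Number of subnets: 2 = 2^1
New prefix = 17 - 1 = 16
Supernet: 45.85.0.0/16


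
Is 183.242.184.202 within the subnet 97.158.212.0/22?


Subnet network: 97.158.212.0
Test IP AND mask: 183.242.184.0
No, 183.242.184.202 is not in 97.158.212.0/22


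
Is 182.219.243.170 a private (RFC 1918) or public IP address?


RFC 1918 private ranges:
  10.0.0.0/8 (10.0.0.0 - 10.255.255.255)
  172.16.0.0/12 (172.16.0.0 - 172.31.255.255)
  192.168.0.0/16 (192.168.0.0 - 192.168.255.255)
Public (not in any RFC 1918 range)


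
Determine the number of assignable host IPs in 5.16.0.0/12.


Host bits = 32 - 12 = 20
Total addresses = 2^20 = 1048576
Usable = total - 2 (network and broadcast)
Usable hosts: 1048574


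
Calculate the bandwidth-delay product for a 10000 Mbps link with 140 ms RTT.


BDP = bandwidth * RTT
= 10000 Mbps * 140 ms
= 10000 * 1e6 * 140 / 1000 bits
= 1400000000 bits
= 175000000 bytes
= 170898.4375 KB
BDP = 1400000000 bits (175000000 bytes)


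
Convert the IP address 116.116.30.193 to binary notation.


116 = 01110100
116 = 01110100
30 = 00011110
193 = 11000001
Binary: 01110100.01110100.00011110.11000001


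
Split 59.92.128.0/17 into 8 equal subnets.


New prefix = 17 + 3 = 20
Each subnet has 4096 addresses
  59.92.128.0/20
  59.92.144.0/20
  59.92.160.0/20
  59.92.176.0/20
  59.92.192.0/20
  59.92.208.0/20
  59.92.224.0/20
  59.92.240.0/20
Subnets: 59.92.128.0/20, 59.92.144.0/20, 59.92.160.0/20, 59.92.176.0/20, 59.92.192.0/20, 59.92.208.0/20, 59.92.224.0/20, 59.92.240.0/20


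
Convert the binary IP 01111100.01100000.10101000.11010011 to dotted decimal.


01111100 = 124
01100000 = 96
10101000 = 168
11010011 = 211
IP: 124.96.168.211


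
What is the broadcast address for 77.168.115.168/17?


Network: 77.168.0.0/17
Host bits = 15
Set all host bits to 1:
Broadcast: 77.168.127.255


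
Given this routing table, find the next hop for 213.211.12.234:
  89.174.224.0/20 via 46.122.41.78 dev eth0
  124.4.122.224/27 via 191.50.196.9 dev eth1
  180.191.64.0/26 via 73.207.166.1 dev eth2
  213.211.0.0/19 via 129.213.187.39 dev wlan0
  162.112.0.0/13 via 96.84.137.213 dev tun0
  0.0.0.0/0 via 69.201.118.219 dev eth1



Longest prefix match for 213.211.12.234:
  /20 89.174.224.0: no
  /27 124.4.122.224: no
  /26 180.191.64.0: no
  /19 213.211.0.0: MATCH
  /13 162.112.0.0: no
  /0 0.0.0.0: MATCH
Selected: next-hop 129.213.187.39 via wlan0 (matched /19)


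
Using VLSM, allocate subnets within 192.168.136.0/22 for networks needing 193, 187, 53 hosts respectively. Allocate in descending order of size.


193 hosts -> /24 (254 usable): 192.168.136.0/24
187 hosts -> /24 (254 usable): 192.168.137.0/24
53 hosts -> /26 (62 usable): 192.168.138.0/26
Allocation: 192.168.136.0/24 (193 hosts, 254 usable); 192.168.137.0/24 (187 hosts, 254 usable); 192.168.138.0/26 (53 hosts, 62 usable)


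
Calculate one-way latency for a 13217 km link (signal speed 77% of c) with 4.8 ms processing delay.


Speed = 0.77 * 3e5 km/s = 231000 km/s
Propagation delay = 13217 / 231000 = 0.0572 s = 57.2165 ms
Processing delay = 4.8 ms
Total one-way latency = 62.0165 ms


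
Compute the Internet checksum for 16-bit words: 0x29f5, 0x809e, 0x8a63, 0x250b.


Sum all words (with carry folding):
+ 0x29f5 = 0x29f5
+ 0x809e = 0xaa93
+ 0x8a63 = 0x34f7
+ 0x250b = 0x5a02
One's complement: ~0x5a02
Checksum = 0xa5fd


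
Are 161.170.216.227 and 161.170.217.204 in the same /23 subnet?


Mask: 255.255.254.0
161.170.216.227 AND mask = 161.170.216.0
161.170.217.204 AND mask = 161.170.216.0
Yes, same subnet (161.170.216.0)


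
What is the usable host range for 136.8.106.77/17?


Network: 136.8.0.0
Broadcast: 136.8.127.255
First usable = network + 1
Last usable = broadcast - 1
Range: 136.8.0.1 to 136.8.127.254


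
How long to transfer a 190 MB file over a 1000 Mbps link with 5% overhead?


Effective throughput = 1000 * (1 - 5/100) = 950 Mbps
File size in Mb = 190 * 8 = 1520 Mb
Time = 1520 / 950
Time = 1.6 seconds


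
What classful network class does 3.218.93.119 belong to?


First octet: 3
Binary: 00000011
0xxxxxxx -> Class A (1-126)
Class A, default mask 255.0.0.0 (/8)


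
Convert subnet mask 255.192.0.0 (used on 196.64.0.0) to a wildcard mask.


Subnet mask: 255.192.0.0
Wildcard = 255.255.255.255 - subnet mask
255 - 255 = 0
255 - 192 = 63
255 - 0 = 255
255 - 0 = 255
Wildcard: 0.63.255.255


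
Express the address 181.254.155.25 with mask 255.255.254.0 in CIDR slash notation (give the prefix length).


Binary: 11111111.11111111.11111110.00000000
Count leading 1s
Prefix: /23


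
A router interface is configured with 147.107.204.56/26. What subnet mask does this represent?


/26 means 26 network bits, 6 host bits
Binary: 11111111111111111111111111000000
Mask: 255.255.255.192


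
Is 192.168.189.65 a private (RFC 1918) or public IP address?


RFC 1918 private ranges:
  10.0.0.0/8 (10.0.0.0 - 10.255.255.255)
  172.16.0.0/12 (172.16.0.0 - 172.31.255.255)
  192.168.0.0/16 (192.168.0.0 - 192.168.255.255)
Private (in 192.168.0.0/16)


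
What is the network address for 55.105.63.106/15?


IP:   00110111.01101001.00111111.01101010
Mask: 11111111.11111110.00000000.00000000
AND operation:
Net:  00110111.01101000.00000000.00000000
Network: 55.104.0.0/15


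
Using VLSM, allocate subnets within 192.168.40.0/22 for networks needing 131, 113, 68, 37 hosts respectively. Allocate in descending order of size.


131 hosts -> /24 (254 usable): 192.168.40.0/24
113 hosts -> /25 (126 usable): 192.168.41.0/25
68 hosts -> /25 (126 usable): 192.168.41.128/25
37 hosts -> /26 (62 usable): 192.168.42.0/26
Allocation: 192.168.40.0/24 (131 hosts, 254 usable); 192.168.41.0/25 (113 hosts, 126 usable); 192.168.41.128/25 (68 hosts, 126 usable); 192.168.42.0/26 (37 hosts, 62 usable)


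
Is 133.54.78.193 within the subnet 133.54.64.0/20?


Subnet network: 133.54.64.0
Test IP AND mask: 133.54.64.0
Yes, 133.54.78.193 is in 133.54.64.0/20


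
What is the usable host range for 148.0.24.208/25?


Network: 148.0.24.128
Broadcast: 148.0.24.255
First usable = network + 1
Last usable = broadcast - 1
Range: 148.0.24.129 to 148.0.24.254


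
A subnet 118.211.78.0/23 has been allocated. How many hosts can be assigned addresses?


Host bits = 32 - 23 = 9
Total addresses = 2^9 = 512
Usable = total - 2 (network and broadcast)
Usable hosts: 510


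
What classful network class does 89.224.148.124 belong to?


First octet: 89
Binary: 01011001
0xxxxxxx -> Class A (1-126)
Class A, default mask 255.0.0.0 (/8)


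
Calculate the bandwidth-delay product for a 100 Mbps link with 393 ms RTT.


BDP = bandwidth * RTT
= 100 Mbps * 393 ms
= 100 * 1e6 * 393 / 1000 bits
= 39300000 bits
= 4912500 bytes
= 4797.3633 KB
BDP = 39300000 bits (4912500 bytes)


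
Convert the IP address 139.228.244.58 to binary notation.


139 = 10001011
228 = 11100100
244 = 11110100
58 = 00111010
Binary: 10001011.11100100.11110100.00111010


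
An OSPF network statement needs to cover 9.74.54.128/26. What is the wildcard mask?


Subnet mask: 255.255.255.192
Wildcard = 255.255.255.255 - subnet mask
255 - 255 = 0
255 - 255 = 0
255 - 255 = 0
255 - 192 = 63
Wildcard: 0.0.0.63


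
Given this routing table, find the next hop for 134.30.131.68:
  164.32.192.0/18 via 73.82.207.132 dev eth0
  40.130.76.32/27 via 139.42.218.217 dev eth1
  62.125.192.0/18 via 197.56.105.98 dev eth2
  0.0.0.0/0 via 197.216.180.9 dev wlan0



Longest prefix match for 134.30.131.68:
  /18 164.32.192.0: no
  /27 40.130.76.32: no
  /18 62.125.192.0: no
  /0 0.0.0.0: MATCH
Selected: next-hop 197.216.180.9 via wlan0 (matched /0)


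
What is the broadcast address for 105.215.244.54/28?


Network: 105.215.244.48/28
Host bits = 4
Set all host bits to 1:
Broadcast: 105.215.244.63


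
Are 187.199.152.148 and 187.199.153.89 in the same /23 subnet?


Mask: 255.255.254.0
187.199.152.148 AND mask = 187.199.152.0
187.199.153.89 AND mask = 187.199.152.0
Yes, same subnet (187.199.152.0)


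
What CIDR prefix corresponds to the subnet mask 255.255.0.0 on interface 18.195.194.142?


Binary: 11111111.11111111.00000000.00000000
Count leading 1s
Prefix: /16


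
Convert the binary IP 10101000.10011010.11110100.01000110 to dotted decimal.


10101000 = 168
10011010 = 154
11110100 = 244
01000110 = 70
IP: 168.154.244.70


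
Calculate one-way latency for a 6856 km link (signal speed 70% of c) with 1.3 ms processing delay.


Speed = 0.7 * 3e5 km/s = 210000 km/s
Propagation delay = 6856 / 210000 = 0.0326 s = 32.6476 ms
Processing delay = 1.3 ms
Total one-way latency = 33.9476 ms


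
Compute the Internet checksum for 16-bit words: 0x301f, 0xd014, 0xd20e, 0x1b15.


Sum all words (with carry folding):
+ 0x301f = 0x301f
+ 0xd014 = 0x0034
+ 0xd20e = 0xd242
+ 0x1b15 = 0xed57
One's complement: ~0xed57
Checksum = 0x12a8


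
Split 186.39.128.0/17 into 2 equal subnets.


New prefix = 17 + 1 = 18
Each subnet has 16384 addresses
  186.39.128.0/18
  186.39.192.0/18
Subnets: 186.39.128.0/18, 186.39.192.0/18


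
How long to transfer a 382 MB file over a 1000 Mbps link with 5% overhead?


Effective throughput = 1000 * (1 - 5/100) = 950 Mbps
File size in Mb = 382 * 8 = 3056 Mb
Time = 3056 / 950
Time = 3.2168 seconds


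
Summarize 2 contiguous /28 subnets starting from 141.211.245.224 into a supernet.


Original prefix: /28
Number of subnets: 2 = 2^1
New prefix = 28 - 1 = 27
Supernet: 141.211.245.224/27


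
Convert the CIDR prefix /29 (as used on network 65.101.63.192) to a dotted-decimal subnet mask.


/29 means 29 network bits, 3 host bits
Binary: 11111111111111111111111111111000
Mask: 255.255.255.248


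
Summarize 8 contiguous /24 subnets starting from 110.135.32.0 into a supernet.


Original prefix: /24
Number of subnets: 8 = 2^3
New prefix = 24 - 3 = 21
Supernet: 110.135.32.0/21


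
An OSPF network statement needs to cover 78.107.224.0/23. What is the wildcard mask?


Subnet mask: 255.255.254.0
Wildcard = 255.255.255.255 - subnet mask
255 - 255 = 0
255 - 255 = 0
255 - 254 = 1
255 - 0 = 255
Wildcard: 0.0.1.255


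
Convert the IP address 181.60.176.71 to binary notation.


181 = 10110101
60 = 00111100
176 = 10110000
71 = 01000111
Binary: 10110101.00111100.10110000.01000111


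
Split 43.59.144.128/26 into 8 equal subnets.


New prefix = 26 + 3 = 29
Each subnet has 8 addresses
  43.59.144.128/29
  43.59.144.136/29
  43.59.144.144/29
  43.59.144.152/29
  43.59.144.160/29
  43.59.144.168/29
  43.59.144.176/29
  43.59.144.184/29
Subnets: 43.59.144.128/29, 43.59.144.136/29, 43.59.144.144/29, 43.59.144.152/29, 43.59.144.160/29, 43.59.144.168/29, 43.59.144.176/29, 43.59.144.184/29


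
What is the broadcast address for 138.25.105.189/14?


Network: 138.24.0.0/14
Host bits = 18
Set all host bits to 1:
Broadcast: 138.27.255.255


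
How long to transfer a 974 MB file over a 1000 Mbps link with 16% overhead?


Effective throughput = 1000 * (1 - 16/100) = 840 Mbps
File size in Mb = 974 * 8 = 7792 Mb
Time = 7792 / 840
Time = 9.2762 seconds


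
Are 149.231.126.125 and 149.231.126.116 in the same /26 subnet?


Mask: 255.255.255.192
149.231.126.125 AND mask = 149.231.126.64
149.231.126.116 AND mask = 149.231.126.64
Yes, same subnet (149.231.126.64)


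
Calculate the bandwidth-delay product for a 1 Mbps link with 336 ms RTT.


BDP = bandwidth * RTT
= 1 Mbps * 336 ms
= 1 * 1e6 * 336 / 1000 bits
= 336000 bits
= 42000 bytes
= 41.0156 KB
BDP = 336000 bits (42000 bytes)


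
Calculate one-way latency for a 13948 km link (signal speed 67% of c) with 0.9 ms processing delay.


Speed = 0.67 * 3e5 km/s = 201000 km/s
Propagation delay = 13948 / 201000 = 0.0694 s = 69.393 ms
Processing delay = 0.9 ms
Total one-way latency = 70.293 ms


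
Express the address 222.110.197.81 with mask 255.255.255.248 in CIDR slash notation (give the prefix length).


Binary: 11111111.11111111.11111111.11111000
Count leading 1s
Prefix: /29


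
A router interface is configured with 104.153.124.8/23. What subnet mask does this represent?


/23 means 23 network bits, 9 host bits
Binary: 11111111111111111111111000000000
Mask: 255.255.254.0


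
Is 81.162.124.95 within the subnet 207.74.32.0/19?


Subnet network: 207.74.32.0
Test IP AND mask: 81.162.96.0
No, 81.162.124.95 is not in 207.74.32.0/19


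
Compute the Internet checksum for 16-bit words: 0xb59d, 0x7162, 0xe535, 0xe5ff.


Sum all words (with carry folding):
+ 0xb59d = 0xb59d
+ 0x7162 = 0x2700
+ 0xe535 = 0x0c36
+ 0xe5ff = 0xf235
One's complement: ~0xf235
Checksum = 0x0dca


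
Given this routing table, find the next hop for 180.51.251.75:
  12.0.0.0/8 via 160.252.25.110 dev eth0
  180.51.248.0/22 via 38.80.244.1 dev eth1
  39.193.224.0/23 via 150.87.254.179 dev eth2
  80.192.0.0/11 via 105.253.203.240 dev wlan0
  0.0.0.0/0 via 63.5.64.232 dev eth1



Longest prefix match for 180.51.251.75:
  /8 12.0.0.0: no
  /22 180.51.248.0: MATCH
  /23 39.193.224.0: no
  /11 80.192.0.0: no
  /0 0.0.0.0: MATCH
Selected: next-hop 38.80.244.1 via eth1 (matched /22)


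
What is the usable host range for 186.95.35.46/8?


Network: 186.0.0.0
Broadcast: 186.255.255.255
First usable = network + 1
Last usable = broadcast - 1
Range: 186.0.0.1 to 186.255.255.254


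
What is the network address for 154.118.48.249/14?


IP:   10011010.01110110.00110000.11111001
Mask: 11111111.11111100.00000000.00000000
AND operation:
Net:  10011010.01110100.00000000.00000000
Network: 154.116.0.0/14


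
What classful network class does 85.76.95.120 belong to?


First octet: 85
Binary: 01010101
0xxxxxxx -> Class A (1-126)
Class A, default mask 255.0.0.0 (/8)


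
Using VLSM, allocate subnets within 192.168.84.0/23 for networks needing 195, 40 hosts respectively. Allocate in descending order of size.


195 hosts -> /24 (254 usable): 192.168.84.0/24
40 hosts -> /26 (62 usable): 192.168.85.0/26
Allocation: 192.168.84.0/24 (195 hosts, 254 usable); 192.168.85.0/26 (40 hosts, 62 usable)


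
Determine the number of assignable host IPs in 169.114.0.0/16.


Host bits = 32 - 16 = 16
Total addresses = 2^16 = 65536
Usable = total - 2 (network and broadcast)
Usable hosts: 65534


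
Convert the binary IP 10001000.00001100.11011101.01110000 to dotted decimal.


10001000 = 136
00001100 = 12
11011101 = 221
01110000 = 112
IP: 136.12.221.112


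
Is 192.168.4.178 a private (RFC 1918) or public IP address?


RFC 1918 private ranges:
  10.0.0.0/8 (10.0.0.0 - 10.255.255.255)
  172.16.0.0/12 (172.16.0.0 - 172.31.255.255)
  192.168.0.0/16 (192.168.0.0 - 192.168.255.255)
Private (in 192.168.0.0/16)


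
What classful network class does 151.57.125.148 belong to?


First octet: 151
Binary: 10010111
10xxxxxx -> Class B (128-191)
Class B, default mask 255.255.0.0 (/16)


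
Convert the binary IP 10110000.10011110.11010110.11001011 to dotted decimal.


10110000 = 176
10011110 = 158
11010110 = 214
11001011 = 203
IP: 176.158.214.203


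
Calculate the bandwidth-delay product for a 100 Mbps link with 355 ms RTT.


BDP = bandwidth * RTT
= 100 Mbps * 355 ms
= 100 * 1e6 * 355 / 1000 bits
= 35500000 bits
= 4437500 bytes
= 4333.4961 KB
BDP = 35500000 bits (4437500 bytes)


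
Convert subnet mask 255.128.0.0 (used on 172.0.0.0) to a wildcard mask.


Subnet mask: 255.128.0.0
Wildcard = 255.255.255.255 - subnet mask
255 - 255 = 0
255 - 128 = 127
255 - 0 = 255
255 - 0 = 255
Wildcard: 0.127.255.255


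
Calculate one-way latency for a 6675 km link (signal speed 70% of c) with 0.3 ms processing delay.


Speed = 0.7 * 3e5 km/s = 210000 km/s
Propagation delay = 6675 / 210000 = 0.0318 s = 31.7857 ms
Processing delay = 0.3 ms
Total one-way latency = 32.0857 ms


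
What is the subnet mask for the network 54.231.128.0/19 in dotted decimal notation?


/19 means 19 network bits, 13 host bits
Binary: 11111111111111111110000000000000
Mask: 255.255.224.0


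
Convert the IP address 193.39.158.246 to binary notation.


193 = 11000001
39 = 00100111
158 = 10011110
246 = 11110110
Binary: 11000001.00100111.10011110.11110110


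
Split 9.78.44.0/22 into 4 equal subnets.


New prefix = 22 + 2 = 24
Each subnet has 256 addresses
  9.78.44.0/24
  9.78.45.0/24
  9.78.46.0/24
  9.78.47.0/24
Subnets: 9.78.44.0/24, 9.78.45.0/24, 9.78.46.0/24, 9.78.47.0/24


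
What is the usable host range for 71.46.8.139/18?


Network: 71.46.0.0
Broadcast: 71.46.63.255
First usable = network + 1
Last usable = broadcast - 1
Range: 71.46.0.1 to 71.46.63.254


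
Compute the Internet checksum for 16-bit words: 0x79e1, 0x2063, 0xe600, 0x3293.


Sum all words (with carry folding):
+ 0x79e1 = 0x79e1
+ 0x2063 = 0x9a44
+ 0xe600 = 0x8045
+ 0x3293 = 0xb2d8
One's complement: ~0xb2d8
Checksum = 0x4d27


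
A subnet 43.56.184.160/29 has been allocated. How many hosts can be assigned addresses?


Host bits = 32 - 29 = 3
Total addresses = 2^3 = 8
Usable = total - 2 (network and broadcast)
Usable hosts: 6


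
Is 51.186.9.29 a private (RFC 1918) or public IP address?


RFC 1918 private ranges:
  10.0.0.0/8 (10.0.0.0 - 10.255.255.255)
  172.16.0.0/12 (172.16.0.0 - 172.31.255.255)
  192.168.0.0/16 (192.168.0.0 - 192.168.255.255)
Public (not in any RFC 1918 range)


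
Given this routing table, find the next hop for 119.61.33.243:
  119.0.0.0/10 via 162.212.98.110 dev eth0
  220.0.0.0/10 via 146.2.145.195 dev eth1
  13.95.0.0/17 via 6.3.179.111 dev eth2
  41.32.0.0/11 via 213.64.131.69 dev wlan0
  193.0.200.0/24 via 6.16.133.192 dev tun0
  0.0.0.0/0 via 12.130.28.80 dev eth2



Longest prefix match for 119.61.33.243:
  /10 119.0.0.0: MATCH
  /10 220.0.0.0: no
  /17 13.95.0.0: no
  /11 41.32.0.0: no
  /24 193.0.200.0: no
  /0 0.0.0.0: MATCH
Selected: next-hop 162.212.98.110 via eth0 (matched /10)


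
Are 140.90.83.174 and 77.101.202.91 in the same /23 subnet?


Mask: 255.255.254.0
140.90.83.174 AND mask = 140.90.82.0
77.101.202.91 AND mask = 77.101.202.0
No, different subnets (140.90.82.0 vs 77.101.202.0)


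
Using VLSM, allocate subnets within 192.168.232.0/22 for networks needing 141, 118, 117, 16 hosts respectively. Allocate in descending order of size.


141 hosts -> /24 (254 usable): 192.168.232.0/24
118 hosts -> /25 (126 usable): 192.168.233.0/25
117 hosts -> /25 (126 usable): 192.168.233.128/25
16 hosts -> /27 (30 usable): 192.168.234.0/27
Allocation: 192.168.232.0/24 (141 hosts, 254 usable); 192.168.233.0/25 (118 hosts, 126 usable); 192.168.233.128/25 (117 hosts, 126 usable); 192.168.234.0/27 (16 hosts, 30 usable)


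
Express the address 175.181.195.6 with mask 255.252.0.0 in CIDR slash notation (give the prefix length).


Binary: 11111111.11111100.00000000.00000000
Count leading 1s
Prefix: /14


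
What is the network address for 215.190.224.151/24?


IP:   11010111.10111110.11100000.10010111
Mask: 11111111.11111111.11111111.00000000
AND operation:
Net:  11010111.10111110.11100000.00000000
Network: 215.190.224.0/24


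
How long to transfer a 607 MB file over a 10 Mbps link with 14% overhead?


Effective throughput = 10 * (1 - 14/100) = 8.6 Mbps
File size in Mb = 607 * 8 = 4856 Mb
Time = 4856 / 8.6
Time = 564.6512 seconds


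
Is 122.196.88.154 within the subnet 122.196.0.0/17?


Subnet network: 122.196.0.0
Test IP AND mask: 122.196.0.0
Yes, 122.196.88.154 is in 122.196.0.0/17


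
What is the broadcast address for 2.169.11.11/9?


Network: 2.128.0.0/9
Host bits = 23
Set all host bits to 1:
Broadcast: 2.255.255.255


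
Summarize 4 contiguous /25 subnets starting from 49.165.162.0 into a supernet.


Original prefix: /25
Number of subnets: 4 = 2^2
New prefix = 25 - 2 = 23
Supernet: 49.165.162.0/23


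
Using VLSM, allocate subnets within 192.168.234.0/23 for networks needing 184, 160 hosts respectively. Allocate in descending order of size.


184 hosts -> /24 (254 usable): 192.168.234.0/24
160 hosts -> /24 (254 usable): 192.168.235.0/24
Allocation: 192.168.234.0/24 (184 hosts, 254 usable); 192.168.235.0/24 (160 hosts, 254 usable)


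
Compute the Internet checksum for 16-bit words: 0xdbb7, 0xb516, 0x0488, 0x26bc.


Sum all words (with carry folding):
+ 0xdbb7 = 0xdbb7
+ 0xb516 = 0x90ce
+ 0x0488 = 0x9556
+ 0x26bc = 0xbc12
One's complement: ~0xbc12
Checksum = 0x43ed


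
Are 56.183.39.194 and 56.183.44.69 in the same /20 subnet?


Mask: 255.255.240.0
56.183.39.194 AND mask = 56.183.32.0
56.183.44.69 AND mask = 56.183.32.0
Yes, same subnet (56.183.32.0)


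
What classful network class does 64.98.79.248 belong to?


First octet: 64
Binary: 01000000
0xxxxxxx -> Class A (1-126)
Class A, default mask 255.0.0.0 (/8)


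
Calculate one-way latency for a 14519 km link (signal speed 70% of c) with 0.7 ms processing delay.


Speed = 0.7 * 3e5 km/s = 210000 km/s
Propagation delay = 14519 / 210000 = 0.0691 s = 69.1381 ms
Processing delay = 0.7 ms
Total one-way latency = 69.8381 ms


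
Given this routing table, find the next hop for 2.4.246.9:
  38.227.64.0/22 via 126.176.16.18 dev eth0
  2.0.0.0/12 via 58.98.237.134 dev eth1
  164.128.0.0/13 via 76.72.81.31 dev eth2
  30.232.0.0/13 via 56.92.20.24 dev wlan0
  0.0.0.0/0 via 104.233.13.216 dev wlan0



Longest prefix match for 2.4.246.9:
  /22 38.227.64.0: no
  /12 2.0.0.0: MATCH
  /13 164.128.0.0: no
  /13 30.232.0.0: no
  /0 0.0.0.0: MATCH
Selected: next-hop 58.98.237.134 via eth1 (matched /12)


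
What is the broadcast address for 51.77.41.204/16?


Network: 51.77.0.0/16
Host bits = 16
Set all host bits to 1:
Broadcast: 51.77.255.255


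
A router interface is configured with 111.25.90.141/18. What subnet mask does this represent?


/18 means 18 network bits, 14 host bits
Binary: 11111111111111111100000000000000
Mask: 255.255.192.0


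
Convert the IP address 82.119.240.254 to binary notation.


82 = 01010010
119 = 01110111
240 = 11110000
254 = 11111110
Binary: 01010010.01110111.11110000.11111110


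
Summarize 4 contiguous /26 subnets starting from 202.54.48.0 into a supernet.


Original prefix: /26
Number of subnets: 4 = 2^2
New prefix = 26 - 2 = 24
Supernet: 202.54.48.0/24


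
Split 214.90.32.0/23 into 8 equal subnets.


New prefix = 23 + 3 = 26
Each subnet has 64 addresses
  214.90.32.0/26
  214.90.32.64/26
  214.90.32.128/26
  214.90.32.192/26
  214.90.33.0/26
  214.90.33.64/26
  214.90.33.128/26
  214.90.33.192/26
Subnets: 214.90.32.0/26, 214.90.32.64/26, 214.90.32.128/26, 214.90.32.192/26, 214.90.33.0/26, 214.90.33.64/26, 214.90.33.128/26, 214.90.33.192/26


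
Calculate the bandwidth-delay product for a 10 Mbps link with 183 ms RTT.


BDP = bandwidth * RTT
= 10 Mbps * 183 ms
= 10 * 1e6 * 183 / 1000 bits
= 1830000 bits
= 228750 bytes
= 223.3887 KB
BDP = 1830000 bits (228750 bytes)


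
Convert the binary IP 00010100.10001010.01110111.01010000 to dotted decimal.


00010100 = 20
10001010 = 138
01110111 = 119
01010000 = 80
IP: 20.138.119.80


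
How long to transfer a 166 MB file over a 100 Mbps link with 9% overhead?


Effective throughput = 100 * (1 - 9/100) = 91 Mbps
File size in Mb = 166 * 8 = 1328 Mb
Time = 1328 / 91
Time = 14.5934 seconds


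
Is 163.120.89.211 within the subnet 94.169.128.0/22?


Subnet network: 94.169.128.0
Test IP AND mask: 163.120.88.0
No, 163.120.89.211 is not in 94.169.128.0/22


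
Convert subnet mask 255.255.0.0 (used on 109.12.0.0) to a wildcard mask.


Subnet mask: 255.255.0.0
Wildcard = 255.255.255.255 - subnet mask
255 - 255 = 0
255 - 255 = 0
255 - 0 = 255
255 - 0 = 255
Wildcard: 0.0.255.255


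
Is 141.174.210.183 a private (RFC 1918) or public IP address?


RFC 1918 private ranges:
  10.0.0.0/8 (10.0.0.0 - 10.255.255.255)
  172.16.0.0/12 (172.16.0.0 - 172.31.255.255)
  192.168.0.0/16 (192.168.0.0 - 192.168.255.255)
Public (not in any RFC 1918 range)


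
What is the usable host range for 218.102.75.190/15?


Network: 218.102.0.0
Broadcast: 218.103.255.255
First usable = network + 1
Last usable = broadcast - 1
Range: 218.102.0.1 to 218.103.255.254


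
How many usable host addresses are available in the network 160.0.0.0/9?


Host bits = 32 - 9 = 23
Total addresses = 2^23 = 8388608
Usable = total - 2 (network and broadcast)
Usable hosts: 8388606


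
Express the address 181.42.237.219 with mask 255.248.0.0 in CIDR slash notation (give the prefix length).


Binary: 11111111.11111000.00000000.00000000
Count leading 1s
Prefix: /13


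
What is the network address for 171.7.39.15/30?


IP:   10101011.00000111.00100111.00001111
Mask: 11111111.11111111.11111111.11111100
AND operation:
Net:  10101011.00000111.00100111.00001100
Network: 171.7.39.12/30


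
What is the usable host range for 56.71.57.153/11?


Network: 56.64.0.0
Broadcast: 56.95.255.255
First usable = network + 1
Last usable = broadcast - 1
Range: 56.64.0.1 to 56.95.255.254


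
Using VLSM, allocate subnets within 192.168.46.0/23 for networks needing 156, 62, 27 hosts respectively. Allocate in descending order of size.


156 hosts -> /24 (254 usable): 192.168.46.0/24
62 hosts -> /26 (62 usable): 192.168.47.0/26
27 hosts -> /27 (30 usable): 192.168.47.64/27
Allocation: 192.168.46.0/24 (156 hosts, 254 usable); 192.168.47.0/26 (62 hosts, 62 usable); 192.168.47.64/27 (27 hosts, 30 usable)


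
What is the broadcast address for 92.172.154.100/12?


Network: 92.160.0.0/12
Host bits = 20
Set all host bits to 1:
Broadcast: 92.175.255.255


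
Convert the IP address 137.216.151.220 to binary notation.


137 = 10001001
216 = 11011000
151 = 10010111
220 = 11011100
Binary: 10001001.11011000.10010111.11011100


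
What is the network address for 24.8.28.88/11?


IP:   00011000.00001000.00011100.01011000
Mask: 11111111.11100000.00000000.00000000
AND operation:
Net:  00011000.00000000.00000000.00000000
Network: 24.0.0.0/11


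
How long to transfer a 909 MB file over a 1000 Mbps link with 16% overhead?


Effective throughput = 1000 * (1 - 16/100) = 840 Mbps
File size in Mb = 909 * 8 = 7272 Mb
Time = 7272 / 840
Time = 8.6571 seconds


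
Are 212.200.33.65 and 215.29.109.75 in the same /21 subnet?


Mask: 255.255.248.0
212.200.33.65 AND mask = 212.200.32.0
215.29.109.75 AND mask = 215.29.104.0
No, different subnets (212.200.32.0 vs 215.29.104.0)


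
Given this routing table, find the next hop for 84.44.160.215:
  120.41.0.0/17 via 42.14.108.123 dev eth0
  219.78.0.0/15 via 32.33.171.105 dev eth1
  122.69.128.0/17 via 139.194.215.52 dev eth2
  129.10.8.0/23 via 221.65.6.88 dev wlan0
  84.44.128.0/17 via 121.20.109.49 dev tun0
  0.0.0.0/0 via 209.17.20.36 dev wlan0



Longest prefix match for 84.44.160.215:
  /17 120.41.0.0: no
  /15 219.78.0.0: no
  /17 122.69.128.0: no
  /23 129.10.8.0: no
  /17 84.44.128.0: MATCH
  /0 0.0.0.0: MATCH
Selected: next-hop 121.20.109.49 via tun0 (matched /17)


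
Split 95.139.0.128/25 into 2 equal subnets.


New prefix = 25 + 1 = 26
Each subnet has 64 addresses
  95.139.0.128/26
  95.139.0.192/26
Subnets: 95.139.0.128/26, 95.139.0.192/26


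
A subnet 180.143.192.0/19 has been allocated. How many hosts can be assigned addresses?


Host bits = 32 - 19 = 13
Total addresses = 2^13 = 8192
Usable = total - 2 (network and broadcast)
Usable hosts: 8190


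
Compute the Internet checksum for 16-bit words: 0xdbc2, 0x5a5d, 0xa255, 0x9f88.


Sum all words (with carry folding):
+ 0xdbc2 = 0xdbc2
+ 0x5a5d = 0x3620
+ 0xa255 = 0xd875
+ 0x9f88 = 0x77fe
One's complement: ~0x77fe
Checksum = 0x8801


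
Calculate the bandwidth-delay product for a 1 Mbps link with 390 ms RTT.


BDP = bandwidth * RTT
= 1 Mbps * 390 ms
= 1 * 1e6 * 390 / 1000 bits
= 390000 bits
= 48750 bytes
= 47.6074 KB
BDP = 390000 bits (48750 bytes)


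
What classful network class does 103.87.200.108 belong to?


First octet: 103
Binary: 01100111
0xxxxxxx -> Class A (1-126)
Class A, default mask 255.0.0.0 (/8)


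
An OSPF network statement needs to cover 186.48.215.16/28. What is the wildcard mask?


Subnet mask: 255.255.255.240
Wildcard = 255.255.255.255 - subnet mask
255 - 255 = 0
255 - 255 = 0
255 - 255 = 0
255 - 240 = 15
Wildcard: 0.0.0.15


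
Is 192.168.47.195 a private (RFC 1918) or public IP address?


RFC 1918 private ranges:
  10.0.0.0/8 (10.0.0.0 - 10.255.255.255)
  172.16.0.0/12 (172.16.0.0 - 172.31.255.255)
  192.168.0.0/16 (192.168.0.0 - 192.168.255.255)
Private (in 192.168.0.0/16)


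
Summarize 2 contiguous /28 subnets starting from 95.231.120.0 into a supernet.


Original prefix: /28
Number of subnets: 2 = 2^1
New prefix = 28 - 1 = 27
Supernet: 95.231.120.0/27


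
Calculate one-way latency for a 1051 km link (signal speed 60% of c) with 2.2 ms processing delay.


Speed = 0.6 * 3e5 km/s = 180000 km/s
Propagation delay = 1051 / 180000 = 0.0058 s = 5.8389 ms
Processing delay = 2.2 ms
Total one-way latency = 8.0389 ms


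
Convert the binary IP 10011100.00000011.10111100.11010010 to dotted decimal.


10011100 = 156
00000011 = 3
10111100 = 188
11010010 = 210
IP: 156.3.188.210


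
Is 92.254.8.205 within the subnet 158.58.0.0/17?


Subnet network: 158.58.0.0
Test IP AND mask: 92.254.0.0
No, 92.254.8.205 is not in 158.58.0.0/17


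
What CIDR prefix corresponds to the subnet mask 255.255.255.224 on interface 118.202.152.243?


Binary: 11111111.11111111.11111111.11100000
Count leading 1s
Prefix: /27


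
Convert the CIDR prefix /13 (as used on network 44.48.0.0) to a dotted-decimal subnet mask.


/13 means 13 network bits, 19 host bits
Binary: 11111111111110000000000000000000
Mask: 255.248.0.0


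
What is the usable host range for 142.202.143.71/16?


Network: 142.202.0.0
Broadcast: 142.202.255.255
First usable = network + 1
Last usable = broadcast - 1
Range: 142.202.0.1 to 142.202.255.254


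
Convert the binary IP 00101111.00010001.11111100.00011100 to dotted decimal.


00101111 = 47
00010001 = 17
11111100 = 252
00011100 = 28
IP: 47.17.252.28


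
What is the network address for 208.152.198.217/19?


IP:   11010000.10011000.11000110.11011001
Mask: 11111111.11111111.11100000.00000000
AND operation:
Net:  11010000.10011000.11000000.00000000
Network: 208.152.192.0/19


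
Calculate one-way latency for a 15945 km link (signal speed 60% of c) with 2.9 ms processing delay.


Speed = 0.6 * 3e5 km/s = 180000 km/s
Propagation delay = 15945 / 180000 = 0.0886 s = 88.5833 ms
Processing delay = 2.9 ms
Total one-way latency = 91.4833 ms


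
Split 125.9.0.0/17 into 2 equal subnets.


New prefix = 17 + 1 = 18
Each subnet has 16384 addresses
  125.9.0.0/18
  125.9.64.0/18
Subnets: 125.9.0.0/18, 125.9.64.0/18


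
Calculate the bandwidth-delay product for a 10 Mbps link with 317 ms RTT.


BDP = bandwidth * RTT
= 10 Mbps * 317 ms
= 10 * 1e6 * 317 / 1000 bits
= 3170000 bits
= 396250 bytes
= 386.9629 KB
BDP = 3170000 bits (396250 bytes)


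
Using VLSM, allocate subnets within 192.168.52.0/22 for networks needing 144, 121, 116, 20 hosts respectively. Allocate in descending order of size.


144 hosts -> /24 (254 usable): 192.168.52.0/24
121 hosts -> /25 (126 usable): 192.168.53.0/25
116 hosts -> /25 (126 usable): 192.168.53.128/25
20 hosts -> /27 (30 usable): 192.168.54.0/27
Allocation: 192.168.52.0/24 (144 hosts, 254 usable); 192.168.53.0/25 (121 hosts, 126 usable); 192.168.53.128/25 (116 hosts, 126 usable); 192.168.54.0/27 (20 hosts, 30 usable)
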